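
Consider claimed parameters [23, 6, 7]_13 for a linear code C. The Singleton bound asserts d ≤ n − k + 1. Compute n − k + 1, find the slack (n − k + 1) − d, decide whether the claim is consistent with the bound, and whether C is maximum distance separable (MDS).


Singleton RHS = n − k + 1 = 18, slack = 11, bound satisfied, not MDS.

Singleton bound: d ≤ n − k + 1.
Here n = 23, k = 6, so n − k + 1 = 18.
Given d = 7, check d ≤ 18: YES.
Slack = (n − k + 1) − d = 11.
The code is NOT MDS (slack = 11 > 0).
Description: the claimed parameters are [23, 6, 7]_13; such a code would be non-MDS.


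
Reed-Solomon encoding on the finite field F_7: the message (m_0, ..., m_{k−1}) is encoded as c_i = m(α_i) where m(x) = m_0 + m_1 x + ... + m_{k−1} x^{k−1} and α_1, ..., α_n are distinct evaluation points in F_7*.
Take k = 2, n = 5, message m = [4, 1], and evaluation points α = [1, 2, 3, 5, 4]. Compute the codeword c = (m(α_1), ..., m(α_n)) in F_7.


c = [5, 6, 0, 2, 1]

Message polynomial: m(x) = 4 + 1·x (mod 7).
For each evaluation point α_i, compute m(α_i) mod 7:
  α_1 = 1: Horner steps 1 → 5, so m(1) = 5.
  α_2 = 2: Horner steps 1 → 6, so m(2) = 6.
  α_3 = 3: Horner steps 1 → 0, so m(3) = 0.
  α_4 = 5: Horner steps 1 → 2, so m(5) = 2.
  α_5 = 4: Horner steps 1 → 1, so m(4) = 1.
Codeword c = [5, 6, 0, 2, 1] ∈ F_7^5.


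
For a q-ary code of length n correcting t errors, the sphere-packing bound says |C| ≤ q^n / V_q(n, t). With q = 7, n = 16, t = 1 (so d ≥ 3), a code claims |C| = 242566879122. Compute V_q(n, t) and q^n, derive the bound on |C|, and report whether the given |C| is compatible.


V_q(n, t) = 97, q^n = 33232930569601, Hamming bound = 342607531645, |C| = 242566879122 ≤ bound (satisfied).

Step 1: Compute V_q(n, t) = Σ_{j=0}^1 C(n, j) (q−1)^j.
  j = 0: C(16,0)·(6)^0 = 1·1 = 1.
  j = 1: C(16,1)·(6)^1 = 16·6 = 96.
  V_q(n, t) = 1 + 96 = 97.
Step 2: q^n = 7^16 = 33232930569601.
Step 3: Hamming bound ⌊q^n / V_q(n,t)⌋ = ⌊33232930569601/97⌋ = 342607531645.
Step 4: Compare |C| = 242566879122 to 342607531645: satisfied.
The claimed |C| lies below the Hamming bound.


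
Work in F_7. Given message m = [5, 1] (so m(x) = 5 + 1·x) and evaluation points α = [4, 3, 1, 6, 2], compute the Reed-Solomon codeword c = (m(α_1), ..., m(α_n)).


c = [2, 1, 6, 4, 0]

Message polynomial: m(x) = 5 + 1·x (mod 7).
For each evaluation point α_i, compute m(α_i) mod 7:
  α_1 = 4: Horner steps 1 → 2, so m(4) = 2.
  α_2 = 3: Horner steps 1 → 1, so m(3) = 1.
  α_3 = 1: Horner steps 1 → 6, so m(1) = 6.
  α_4 = 6: Horner steps 1 → 4, so m(6) = 4.
  α_5 = 2: Horner steps 1 → 0, so m(2) = 0.
Codeword c = [2, 1, 6, 4, 0] ∈ F_7^5.


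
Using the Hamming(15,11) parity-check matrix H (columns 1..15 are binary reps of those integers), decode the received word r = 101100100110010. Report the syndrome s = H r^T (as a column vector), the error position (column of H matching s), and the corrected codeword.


s = (1, 1, 1, 0)^T, error position = 14, corrected codeword c = 101100100110000

Compute s = H r^T mod 2 one row at a time:
  s_1 = 0 + 0 + 1 + 1 + 0 + 0 + 1 + 0 = 3 ≡ 1 (mod 2).
  s_2 = 1 + 0 + 0 + 1 + 0 + 0 + 1 + 0 = 3 ≡ 1 (mod 2).
  s_3 = 0 + 1 + 0 + 1 + 1 + 1 + 1 + 0 = 5 ≡ 1 (mod 2).
  s_4 = 1 + 1 + 0 + 1 + 0 + 1 + 0 + 0 = 4 ≡ 0 (mod 2).
s = (1, 1, 1, 0)^T — this equals column 14 of H (binary 1110), so error is at position 14.
Correct: flip bit 14 of r = 101100100110010 to get c = 101100100110000.


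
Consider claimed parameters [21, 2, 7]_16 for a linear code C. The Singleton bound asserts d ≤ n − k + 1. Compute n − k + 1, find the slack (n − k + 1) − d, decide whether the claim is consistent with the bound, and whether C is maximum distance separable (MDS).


Singleton RHS = n − k + 1 = 20, slack = 13, bound satisfied, not MDS.

Singleton bound: d ≤ n − k + 1.
Here n = 21, k = 2, so n − k + 1 = 20.
Given d = 7, check d ≤ 20: YES.
Slack = (n − k + 1) − d = 13.
The code is NOT MDS (slack = 13 > 0).
Description: the claimed parameters are [21, 2, 7]_16; such a code would be non-MDS.


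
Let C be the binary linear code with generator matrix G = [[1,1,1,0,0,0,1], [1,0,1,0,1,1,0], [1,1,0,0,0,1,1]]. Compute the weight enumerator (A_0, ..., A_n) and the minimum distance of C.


Weight distribution: A_0 = 1, A_2 = 2, A_4 = 5. Minimum distance d = 2.

Enumerate all 2^3 = 8 messages m ∈ F_2^3.
For each, compute codeword c = mG in F_2^7, then tally its weight.
  m = 000 → c = 0000000, weight = 0.
  m = 100 → c = 1110001, weight = 4.
  m = 010 → c = 1010110, weight = 4.
  m = 110 → c = 0100111, weight = 4.
  m = 001 → c = 1100011, weight = 4.
  m = 101 → c = 0010010, weight = 2.
  m = 011 → c = 0110101, weight = 4.
  m = 111 → c = 1000100, weight = 2.
Tally weights:
  weight 0: 1 codewords.
  weight 2: 2 codewords.
  weight 4: 5 codewords.
Minimum distance d = smallest w > 0 with A_w > 0 = 2.
Sanity: Σ A_w = 8 = 2^3 = 8 ✓.


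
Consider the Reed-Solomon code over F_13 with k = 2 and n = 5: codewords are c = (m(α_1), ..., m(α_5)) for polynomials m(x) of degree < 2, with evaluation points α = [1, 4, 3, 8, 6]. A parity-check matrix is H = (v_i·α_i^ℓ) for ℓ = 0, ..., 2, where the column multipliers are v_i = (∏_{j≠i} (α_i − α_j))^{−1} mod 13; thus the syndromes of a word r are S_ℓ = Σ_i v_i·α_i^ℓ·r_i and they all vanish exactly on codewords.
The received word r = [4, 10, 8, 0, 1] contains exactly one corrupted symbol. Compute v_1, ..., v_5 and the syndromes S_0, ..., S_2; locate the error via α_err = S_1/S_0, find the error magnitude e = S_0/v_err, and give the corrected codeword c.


S = (3, 11, 10), error at position 4, error magnitude e = 8, c = [4, 10, 8, 5, 1].

Step 1: column multipliers v_i = (∏_{j≠i}(α_i − α_j))^{−1} mod 13.
  i = 1 (α = 1): (1−4)(1−3)(1−8)(1−6) = (−3)·(−2)·(−7)·(−5) = 210 ≡ 2, so v_1 = 2^{−1} = 7 (mod 13).
  i = 2 (α = 4): (4−1)(4−3)(4−8)(4−6) = 3·1·(−4)·(−2) = 24 ≡ 11, so v_2 = 11^{−1} = 6 (mod 13).
  i = 3 (α = 3): (3−1)(3−4)(3−8)(3−6) = 2·(−1)·(−5)·(−3) = −30 ≡ 9, so v_3 = 9^{−1} = 3 (mod 13).
  i = 4 (α = 8): (8−1)(8−4)(8−3)(8−6) = 7·4·5·2 = 280 ≡ 7, so v_4 = 7^{−1} = 2 (mod 13).
  i = 5 (α = 6): (6−1)(6−4)(6−3)(6−8) = 5·2·3·(−2) = −60 ≡ 5, so v_5 = 5^{−1} = 8 (mod 13).
  v = [7, 6, 3, 2, 8].
Step 2: syndromes of r = [4, 10, 8, 0, 1] (all sums mod 13).
  S_0 = Σ v_i r_i = 7·4 + 6·10 + 3·8 + 2·0 + 8·1 = 120 ≡ 3.
  S_1 = Σ v_i α_i r_i = 7·1·4 + 6·4·10 + 3·3·8 + 2·8·0 + 8·6·1 = 388 ≡ 11.
  α_i^2 mod 13 = [1, 3, 9, 12, 10].
  S_2 = Σ v_i α_i^2 r_i = 7·1·4 + 6·3·10 + 3·9·8 + 2·12·0 + 8·10·1 = 504 ≡ 10.
  S = (3, 11, 10) ≠ 0, so r is not a codeword (an error is present).
Step 3: locate the error. For a single error e at position i, S_ℓ = v_i·e·α_i^ℓ, so α_err = S_1/S_0.
  S_0^{−1} = 3^{−1} = 9 (mod 13), so α_err = 11·9 = 99 ≡ 8 = α_4. Error position i = 4.
  Consistency check: S_2/S_1 = 10·6 = 60 ≡ 8 = α_err ✓ (single-error assumption holds).
Step 4: error magnitude e = S_0/v_4 = S_0·∏_{j≠4}(α_4 − α_j) = 3·7 = 21 ≡ 8 (mod 13).
Step 5: correct position 4: c_4 = r_4 − e = 0 − 8 ≡ 5 (mod 13). Hence c = [4, 10, 8, 5, 1].
  Check: interpolating c through the α_i gives m(x) = 2 + 2·x (degree < 2) with m(α_i) = c_i for every i, so c is indeed a codeword.


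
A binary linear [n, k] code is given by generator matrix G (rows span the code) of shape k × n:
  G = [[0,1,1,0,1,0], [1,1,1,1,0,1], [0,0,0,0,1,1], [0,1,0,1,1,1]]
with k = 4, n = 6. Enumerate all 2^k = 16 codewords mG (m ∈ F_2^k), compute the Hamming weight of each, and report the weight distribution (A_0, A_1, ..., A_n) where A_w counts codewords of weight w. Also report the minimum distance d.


Weight distribution: A_0 = 1, A_2 = 4, A_3 = 6, A_4 = 3, A_5 = 2. Minimum distance d = 2.

Enumerate all 2^4 = 16 messages m ∈ F_2^4.
For each, compute codeword c = mG in F_2^6, then tally its weight.
  m = 0000 → c = 000000, weight = 0.
  m = 1000 → c = 011010, weight = 3.
  m = 0100 → c = 111101, weight = 5.
  m = 1100 → c = 100111, weight = 4.
  m = 0010 → c = 000011, weight = 2.
  m = 1010 → c = 011001, weight = 3.
  m = 0110 → c = 111110, weight = 5.
  m = 1110 → c = 100100, weight = 2.
  m = 0001 → c = 010111, weight = 4.
  m = 1001 → c = 001101, weight = 3.
  m = 0101 → c = 101010, weight = 3.
  m = 1101 → c = 110000, weight = 2.
  m = 0011 → c = 010100, weight = 2.
  m = 1011 → c = 001110, weight = 3.
  m = 0111 → c = 101001, weight = 3.
  m = 1111 → c = 110011, weight = 4.
Tally weights:
  weight 0: 1 codewords.
  weight 2: 4 codewords.
  weight 3: 6 codewords.
  weight 4: 3 codewords.
  weight 5: 2 codewords.
Minimum distance d = smallest w > 0 with A_w > 0 = 2.
Sanity: Σ A_w = 16 = 2^4 = 16 ✓.


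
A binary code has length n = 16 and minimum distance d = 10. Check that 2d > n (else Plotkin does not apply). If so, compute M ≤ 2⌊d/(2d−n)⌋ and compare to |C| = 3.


Plotkin bound M ≤ 4; given |C| = 3 ≤ bound (satisfied).

Check applicability: 2d = 20, n = 16.
2d − n = 4 > 0, so Plotkin applies.
Compute d/(2d−n) = 10/4 ≈ 2.5000.
⌊d/(2d−n)⌋ = 2.
Plotkin bound: M ≤ 2·2 = 4.
Given |C| = 3, check: satisfied.
This |C| is below the Plotkin bound.


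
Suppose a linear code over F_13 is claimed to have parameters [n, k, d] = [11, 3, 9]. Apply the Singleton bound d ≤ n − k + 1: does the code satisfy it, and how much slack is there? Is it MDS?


Singleton RHS = n − k + 1 = 9, slack = 0, bound satisfied, MDS.

Singleton bound: d ≤ n − k + 1.
Here n = 11, k = 3, so n − k + 1 = 9.
Given d = 9, check d ≤ 9: YES.
Slack = (n − k + 1) − d = 0.
The code is MDS (slack = 0).
Description: the claimed parameters are [11, 3, 9]_13; such a code would be MDS (meets Singleton bound).


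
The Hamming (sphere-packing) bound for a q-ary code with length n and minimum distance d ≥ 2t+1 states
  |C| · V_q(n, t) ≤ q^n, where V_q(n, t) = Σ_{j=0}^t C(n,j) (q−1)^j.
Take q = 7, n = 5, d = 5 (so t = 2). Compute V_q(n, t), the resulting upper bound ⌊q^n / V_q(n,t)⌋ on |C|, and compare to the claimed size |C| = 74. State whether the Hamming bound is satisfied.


V_q(n, t) = 391, q^n = 16807, Hamming bound = 42, |C| = 74 > bound (violated).

Step 1: Compute V_q(n, t) = Σ_{j=0}^2 C(n, j) (q−1)^j.
  j = 0: C(5,0)·(6)^0 = 1·1 = 1.
  j = 1: C(5,1)·(6)^1 = 5·6 = 30.
  j = 2: C(5,2)·(6)^2 = 10·36 = 360.
  V_q(n, t) = 1 + 30 + 360 = 391.
Step 2: q^n = 7^5 = 16807.
Step 3: Hamming bound ⌊q^n / V_q(n,t)⌋ = ⌊16807/391⌋ = 42.
Step 4: Compare |C| = 74 to 42: violated.
The claimed |C| lies above the Hamming bound, so no 7-ary code of length 5 with d ≥ 5 can have 74 codewords.


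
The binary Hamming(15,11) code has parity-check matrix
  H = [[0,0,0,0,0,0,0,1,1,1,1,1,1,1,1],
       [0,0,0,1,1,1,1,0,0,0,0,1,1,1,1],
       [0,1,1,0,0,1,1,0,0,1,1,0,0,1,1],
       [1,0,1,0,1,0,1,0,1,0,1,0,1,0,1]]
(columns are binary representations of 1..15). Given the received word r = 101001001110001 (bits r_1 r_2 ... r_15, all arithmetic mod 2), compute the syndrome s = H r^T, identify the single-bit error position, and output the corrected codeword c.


s = (0, 0, 1, 1)^T, error position = 3, corrected codeword c = 100001001110001

Compute s = H r^T mod 2 one row at a time:
  s_1 = 0 + 1 + 1 + 1 + 0 + 0 + 0 + 1 = 4 ≡ 0 (mod 2).
  s_2 = 0 + 0 + 1 + 0 + 0 + 0 + 0 + 1 = 2 ≡ 0 (mod 2).
  s_3 = 0 + 1 + 1 + 0 + 1 + 1 + 0 + 1 = 5 ≡ 1 (mod 2).
  s_4 = 1 + 1 + 0 + 0 + 1 + 1 + 0 + 1 = 5 ≡ 1 (mod 2).
s = (0, 0, 1, 1)^T — this equals column 3 of H (binary 0011), so error is at position 3.
Correct: flip bit 3 of r = 101001001110001 to get c = 100001001110001.


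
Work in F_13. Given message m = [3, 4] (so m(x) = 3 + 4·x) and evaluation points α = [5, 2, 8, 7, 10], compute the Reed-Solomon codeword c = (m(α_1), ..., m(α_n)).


c = [10, 11, 9, 5, 4]

Message polynomial: m(x) = 3 + 4·x (mod 13).
For each evaluation point α_i, compute m(α_i) mod 13:
  α_1 = 5: Horner steps 4 → 10, so m(5) = 10.
  α_2 = 2: Horner steps 4 → 11, so m(2) = 11.
  α_3 = 8: Horner steps 4 → 9, so m(8) = 9.
  α_4 = 7: Horner steps 4 → 5, so m(7) = 5.
  α_5 = 10: Horner steps 4 → 4, so m(10) = 4.
Codeword c = [10, 11, 9, 5, 4] ∈ F_13^5.


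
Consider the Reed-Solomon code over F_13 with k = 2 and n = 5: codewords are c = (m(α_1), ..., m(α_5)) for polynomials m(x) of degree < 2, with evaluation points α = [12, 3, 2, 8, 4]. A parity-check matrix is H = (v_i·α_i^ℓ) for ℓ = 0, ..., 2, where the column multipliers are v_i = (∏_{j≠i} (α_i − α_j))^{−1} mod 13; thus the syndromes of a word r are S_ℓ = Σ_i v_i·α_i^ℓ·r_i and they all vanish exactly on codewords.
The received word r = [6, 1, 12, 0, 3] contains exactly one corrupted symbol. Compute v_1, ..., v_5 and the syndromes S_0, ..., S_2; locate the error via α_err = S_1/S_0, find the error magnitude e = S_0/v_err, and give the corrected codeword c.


S = (2, 3, 11), error at position 4, error magnitude e = 2, c = [6, 1, 12, 11, 3].

Step 1: column multipliers v_i = (∏_{j≠i}(α_i − α_j))^{−1} mod 13.
  i = 1 (α = 12): (12−3)(12−2)(12−8)(12−4) = 9·10·4·8 = 2880 ≡ 7, so v_1 = 7^{−1} = 2 (mod 13).
  i = 2 (α = 3): (3−12)(3−2)(3−8)(3−4) = (−9)·1·(−5)·(−1) = −45 ≡ 7, so v_2 = 7^{−1} = 2 (mod 13).
  i = 3 (α = 2): (2−12)(2−3)(2−8)(2−4) = (−10)·(−1)·(−6)·(−2) = 120 ≡ 3, so v_3 = 3^{−1} = 9 (mod 13).
  i = 4 (α = 8): (8−12)(8−3)(8−2)(8−4) = (−4)·5·6·4 = −480 ≡ 1, so v_4 = 1^{−1} = 1 (mod 13).
  i = 5 (α = 4): (4−12)(4−3)(4−2)(4−8) = (−8)·1·2·(−4) = 64 ≡ 12, so v_5 = 12^{−1} = 12 (mod 13).
  v = [2, 2, 9, 1, 12].
Step 2: syndromes of r = [6, 1, 12, 0, 3] (all sums mod 13).
  S_0 = Σ v_i r_i = 2·6 + 2·1 + 9·12 + 1·0 + 12·3 = 158 ≡ 2.
  S_1 = Σ v_i α_i r_i = 2·12·6 + 2·3·1 + 9·2·12 + 1·8·0 + 12·4·3 = 510 ≡ 3.
  α_i^2 mod 13 = [1, 9, 4, 12, 3].
  S_2 = Σ v_i α_i^2 r_i = 2·1·6 + 2·9·1 + 9·4·12 + 1·12·0 + 12·3·3 = 570 ≡ 11.
  S = (2, 3, 11) ≠ 0, so r is not a codeword (an error is present).
Step 3: locate the error. For a single error e at position i, S_ℓ = v_i·e·α_i^ℓ, so α_err = S_1/S_0.
  S_0^{−1} = 2^{−1} = 7 (mod 13), so α_err = 3·7 = 21 ≡ 8 = α_4. Error position i = 4.
  Consistency check: S_2/S_1 = 11·9 = 99 ≡ 8 = α_err ✓ (single-error assumption holds).
Step 4: error magnitude e = S_0/v_4 = S_0·∏_{j≠4}(α_4 − α_j) = 2·1 = 2 ≡ 2 (mod 13).
Step 5: correct position 4: c_4 = r_4 − e = 0 − 2 ≡ 11 (mod 13). Hence c = [6, 1, 12, 11, 3].
  Check: interpolating c through the α_i gives m(x) = 8 + 2·x (degree < 2) with m(α_i) = c_i for every i, so c is indeed a codeword.


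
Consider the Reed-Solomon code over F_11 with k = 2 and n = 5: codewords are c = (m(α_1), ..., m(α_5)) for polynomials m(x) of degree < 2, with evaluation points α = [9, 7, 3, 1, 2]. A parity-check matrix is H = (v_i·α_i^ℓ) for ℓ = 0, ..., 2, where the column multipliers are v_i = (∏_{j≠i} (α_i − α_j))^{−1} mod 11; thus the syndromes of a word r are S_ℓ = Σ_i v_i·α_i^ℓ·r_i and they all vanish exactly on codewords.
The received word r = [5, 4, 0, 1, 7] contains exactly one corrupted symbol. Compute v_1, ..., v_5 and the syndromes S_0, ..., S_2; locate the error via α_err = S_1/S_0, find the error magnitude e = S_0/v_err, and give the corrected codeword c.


S = (5, 4, 1), error at position 3, error magnitude e = 9, c = [5, 4, 2, 1, 7].

Step 1: column multipliers v_i = (∏_{j≠i}(α_i − α_j))^{−1} mod 11.
  i = 1 (α = 9): (9−7)(9−3)(9−1)(9−2) = 2·6·8·7 = 672 ≡ 1, so v_1 = 1^{−1} = 1 (mod 11).
  i = 2 (α = 7): (7−9)(7−3)(7−1)(7−2) = (−2)·4·6·5 = −240 ≡ 2, so v_2 = 2^{−1} = 6 (mod 11).
  i = 3 (α = 3): (3−9)(3−7)(3−1)(3−2) = (−6)·(−4)·2·1 = 48 ≡ 4, so v_3 = 4^{−1} = 3 (mod 11).
  i = 4 (α = 1): (1−9)(1−7)(1−3)(1−2) = (−8)·(−6)·(−2)·(−1) = 96 ≡ 8, so v_4 = 8^{−1} = 7 (mod 11).
  i = 5 (α = 2): (2−9)(2−7)(2−3)(2−1) = (−7)·(−5)·(−1)·1 = −35 ≡ 9, so v_5 = 9^{−1} = 5 (mod 11).
  v = [1, 6, 3, 7, 5].
Step 2: syndromes of r = [5, 4, 0, 1, 7] (all sums mod 11).
  S_0 = Σ v_i r_i = 1·5 + 6·4 + 3·0 + 7·1 + 5·7 = 71 ≡ 5.
  S_1 = Σ v_i α_i r_i = 1·9·5 + 6·7·4 + 3·3·0 + 7·1·1 + 5·2·7 = 290 ≡ 4.
  α_i^2 mod 11 = [4, 5, 9, 1, 4].
  S_2 = Σ v_i α_i^2 r_i = 1·4·5 + 6·5·4 + 3·9·0 + 7·1·1 + 5·4·7 = 287 ≡ 1.
  S = (5, 4, 1) ≠ 0, so r is not a codeword (an error is present).
Step 3: locate the error. For a single error e at position i, S_ℓ = v_i·e·α_i^ℓ, so α_err = S_1/S_0.
  S_0^{−1} = 5^{−1} = 9 (mod 11), so α_err = 4·9 = 36 ≡ 3 = α_3. Error position i = 3.
  Consistency check: S_2/S_1 = 1·3 = 3 ≡ 3 = α_err ✓ (single-error assumption holds).
Step 4: error magnitude e = S_0/v_3 = S_0·∏_{j≠3}(α_3 − α_j) = 5·4 = 20 ≡ 9 (mod 11).
Step 5: correct position 3: c_3 = r_3 − e = 0 − 9 ≡ 2 (mod 11). Hence c = [5, 4, 2, 1, 7].
  Check: interpolating c through the α_i gives m(x) = 6 + 6·x (degree < 2) with m(α_i) = c_i for every i, so c is indeed a codeword.


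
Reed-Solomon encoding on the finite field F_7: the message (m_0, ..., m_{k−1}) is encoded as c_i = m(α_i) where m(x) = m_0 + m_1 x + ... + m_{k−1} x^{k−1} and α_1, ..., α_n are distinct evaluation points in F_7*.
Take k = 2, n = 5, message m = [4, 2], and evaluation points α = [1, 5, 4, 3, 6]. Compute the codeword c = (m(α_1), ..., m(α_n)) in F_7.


c = [6, 0, 5, 3, 2]

Message polynomial: m(x) = 4 + 2·x (mod 7).
For each evaluation point α_i, compute m(α_i) mod 7:
  α_1 = 1: Horner steps 2 → 6, so m(1) = 6.
  α_2 = 5: Horner steps 2 → 0, so m(5) = 0.
  α_3 = 4: Horner steps 2 → 5, so m(4) = 5.
  α_4 = 3: Horner steps 2 → 3, so m(3) = 3.
  α_5 = 6: Horner steps 2 → 2, so m(6) = 2.
Codeword c = [6, 0, 5, 3, 2] ∈ F_7^5.


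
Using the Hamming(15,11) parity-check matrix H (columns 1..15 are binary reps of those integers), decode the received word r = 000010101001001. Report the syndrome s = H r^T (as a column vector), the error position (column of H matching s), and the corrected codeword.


s = (1, 0, 0, 0)^T, error position = 8, corrected codeword c = 000010111001001

Compute s = H r^T mod 2 one row at a time:
  s_1 = 0 + 1 + 0 + 0 + 1 + 0 + 0 + 1 = 3 ≡ 1 (mod 2).
  s_2 = 0 + 1 + 0 + 1 + 1 + 0 + 0 + 1 = 4 ≡ 0 (mod 2).
  s_3 = 0 + 0 + 0 + 1 + 0 + 0 + 0 + 1 = 2 ≡ 0 (mod 2).
  s_4 = 0 + 0 + 1 + 1 + 1 + 0 + 0 + 1 = 4 ≡ 0 (mod 2).
s = (1, 0, 0, 0)^T — this equals column 8 of H (binary 1000), so error is at position 8.
Correct: flip bit 8 of r = 000010101001001 to get c = 000010111001001.


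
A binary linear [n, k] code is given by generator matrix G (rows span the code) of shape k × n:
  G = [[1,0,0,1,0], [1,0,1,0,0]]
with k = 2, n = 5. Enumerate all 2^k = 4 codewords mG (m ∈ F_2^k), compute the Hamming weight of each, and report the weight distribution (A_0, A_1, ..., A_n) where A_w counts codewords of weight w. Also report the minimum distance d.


Weight distribution: A_0 = 1, A_2 = 3. Minimum distance d = 2.

Enumerate all 2^2 = 4 messages m ∈ F_2^2.
For each, compute codeword c = mG in F_2^5, then tally its weight.
  m = 00 → c = 00000, weight = 0.
  m = 10 → c = 10010, weight = 2.
  m = 01 → c = 10100, weight = 2.
  m = 11 → c = 00110, weight = 2.
Tally weights:
  weight 0: 1 codewords.
  weight 2: 3 codewords.
Minimum distance d = smallest w > 0 with A_w > 0 = 2.
Sanity: Σ A_w = 4 = 2^2 = 4 ✓.


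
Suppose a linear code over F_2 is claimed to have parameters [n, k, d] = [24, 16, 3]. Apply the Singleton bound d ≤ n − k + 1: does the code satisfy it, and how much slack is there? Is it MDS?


Singleton RHS = n − k + 1 = 9, slack = 6, bound satisfied, not MDS.

Singleton bound: d ≤ n − k + 1.
Here n = 24, k = 16, so n − k + 1 = 9.
Given d = 3, check d ≤ 9: YES.
Slack = (n − k + 1) − d = 6.
The code is NOT MDS (slack = 6 > 0).
Description: the claimed parameters are [24, 16, 3]_2; such a code would be non-MDS.


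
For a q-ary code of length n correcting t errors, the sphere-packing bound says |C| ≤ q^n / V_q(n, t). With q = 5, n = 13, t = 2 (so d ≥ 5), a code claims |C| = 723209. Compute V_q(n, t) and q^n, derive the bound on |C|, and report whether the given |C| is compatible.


V_q(n, t) = 1301, q^n = 1220703125, Hamming bound = 938280, |C| = 723209 ≤ bound (satisfied).

Step 1: Compute V_q(n, t) = Σ_{j=0}^2 C(n, j) (q−1)^j.
  j = 0: C(13,0)·(4)^0 = 1·1 = 1.
  j = 1: C(13,1)·(4)^1 = 13·4 = 52.
  j = 2: C(13,2)·(4)^2 = 78·16 = 1248.
  V_q(n, t) = 1 + 52 + 1248 = 1301.
Step 2: q^n = 5^13 = 1220703125.
Step 3: Hamming bound ⌊q^n / V_q(n,t)⌋ = ⌊1220703125/1301⌋ = 938280.
Step 4: Compare |C| = 723209 to 938280: satisfied.
The claimed |C| lies below the Hamming bound.


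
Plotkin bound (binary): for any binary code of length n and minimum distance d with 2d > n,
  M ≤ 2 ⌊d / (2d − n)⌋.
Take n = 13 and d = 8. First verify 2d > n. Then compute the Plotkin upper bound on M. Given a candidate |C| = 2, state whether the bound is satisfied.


Plotkin bound M ≤ 4; given |C| = 2 ≤ bound (satisfied).

Check applicability: 2d = 16, n = 13.
2d − n = 3 > 0, so Plotkin applies.
Compute d/(2d−n) = 8/3 ≈ 2.6667.
⌊d/(2d−n)⌋ = 2.
Plotkin bound: M ≤ 2·2 = 4.
Given |C| = 2, check: satisfied.
This |C| is below the Plotkin bound.


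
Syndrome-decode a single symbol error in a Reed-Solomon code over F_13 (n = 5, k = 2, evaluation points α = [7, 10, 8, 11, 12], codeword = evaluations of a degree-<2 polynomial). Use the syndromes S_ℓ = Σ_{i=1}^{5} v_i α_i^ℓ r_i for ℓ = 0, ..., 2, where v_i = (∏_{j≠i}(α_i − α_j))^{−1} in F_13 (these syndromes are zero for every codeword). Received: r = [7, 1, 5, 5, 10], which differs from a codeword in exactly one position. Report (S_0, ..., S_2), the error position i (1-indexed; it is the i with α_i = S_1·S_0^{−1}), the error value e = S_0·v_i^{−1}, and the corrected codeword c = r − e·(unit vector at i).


S = (6, 1, 11), error at position 4, error magnitude e = 6, c = [7, 1, 5, 12, 10].

Step 1: column multipliers v_i = (∏_{j≠i}(α_i − α_j))^{−1} mod 13.
  i = 1 (α = 7): (7−10)(7−8)(7−11)(7−12) = (−3)·(−1)·(−4)·(−5) = 60 ≡ 8, so v_1 = 8^{−1} = 5 (mod 13).
  i = 2 (α = 10): (10−7)(10−8)(10−11)(10−12) = 3·2·(−1)·(−2) = 12 ≡ 12, so v_2 = 12^{−1} = 12 (mod 13).
  i = 3 (α = 8): (8−7)(8−10)(8−11)(8−12) = 1·(−2)·(−3)·(−4) = −24 ≡ 2, so v_3 = 2^{−1} = 7 (mod 13).
  i = 4 (α = 11): (11−7)(11−10)(11−8)(11−12) = 4·1·3·(−1) = −12 ≡ 1, so v_4 = 1^{−1} = 1 (mod 13).
  i = 5 (α = 12): (12−7)(12−10)(12−8)(12−11) = 5·2·4·1 = 40 ≡ 1, so v_5 = 1^{−1} = 1 (mod 13).
  v = [5, 12, 7, 1, 1].
Step 2: syndromes of r = [7, 1, 5, 5, 10] (all sums mod 13).
  S_0 = Σ v_i r_i = 5·7 + 12·1 + 7·5 + 1·5 + 1·10 = 97 ≡ 6.
  S_1 = Σ v_i α_i r_i = 5·7·7 + 12·10·1 + 7·8·5 + 1·11·5 + 1·12·10 = 820 ≡ 1.
  α_i^2 mod 13 = [10, 9, 12, 4, 1].
  S_2 = Σ v_i α_i^2 r_i = 5·10·7 + 12·9·1 + 7·12·5 + 1·4·5 + 1·1·10 = 908 ≡ 11.
  S = (6, 1, 11) ≠ 0, so r is not a codeword (an error is present).
Step 3: locate the error. For a single error e at position i, S_ℓ = v_i·e·α_i^ℓ, so α_err = S_1/S_0.
  S_0^{−1} = 6^{−1} = 11 (mod 13), so α_err = 1·11 = 11 ≡ 11 = α_4. Error position i = 4.
  Consistency check: S_2/S_1 = 11·1 = 11 ≡ 11 = α_err ✓ (single-error assumption holds).
Step 4: error magnitude e = S_0/v_4 = S_0·∏_{j≠4}(α_4 − α_j) = 6·1 = 6 ≡ 6 (mod 13).
Step 5: correct position 4: c_4 = r_4 − e = 5 − 6 ≡ 12 (mod 13). Hence c = [7, 1, 5, 12, 10].
  Check: interpolating c through the α_i gives m(x) = 8 + 11·x (degree < 2) with m(α_i) = c_i for every i, so c is indeed a codeword.


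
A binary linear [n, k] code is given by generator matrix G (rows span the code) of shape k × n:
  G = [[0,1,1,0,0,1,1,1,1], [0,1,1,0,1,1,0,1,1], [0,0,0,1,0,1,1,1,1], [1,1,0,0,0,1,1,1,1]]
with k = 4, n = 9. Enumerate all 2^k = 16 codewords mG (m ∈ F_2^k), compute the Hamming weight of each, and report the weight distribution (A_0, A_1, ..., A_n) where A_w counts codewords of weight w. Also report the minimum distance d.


Weight distribution: A_0 = 1, A_2 = 2, A_3 = 2, A_4 = 1, A_5 = 4, A_6 = 4, A_7 = 2. Minimum distance d = 2.

Enumerate all 2^4 = 16 messages m ∈ F_2^4.
For each, compute codeword c = mG in F_2^9, then tally its weight.
  m = 0000 → c = 000000000, weight = 0.
  m = 1000 → c = 011001111, weight = 6.
  m = 0100 → c = 011011011, weight = 6.
  m = 1100 → c = 000010100, weight = 2.
  m = 0010 → c = 000101111, weight = 5.
  m = 1010 → c = 011100000, weight = 3.
  m = 0110 → c = 011110100, weight = 5.
  m = 1110 → c = 000111011, weight = 5.
  m = 0001 → c = 110001111, weight = 6.
  m = 1001 → c = 101000000, weight = 2.
  m = 0101 → c = 101010100, weight = 4.
  m = 1101 → c = 110011011, weight = 6.
  m = 0011 → c = 110100000, weight = 3.
  m = 1011 → c = 101101111, weight = 7.
  m = 0111 → c = 101111011, weight = 7.
  m = 1111 → c = 110110100, weight = 5.
Tally weights:
  weight 0: 1 codewords.
  weight 2: 2 codewords.
  weight 3: 2 codewords.
  weight 4: 1 codewords.
  weight 5: 4 codewords.
  weight 6: 4 codewords.
  weight 7: 2 codewords.
Minimum distance d = smallest w > 0 with A_w > 0 = 2.
Sanity: Σ A_w = 16 = 2^4 = 16 ✓.


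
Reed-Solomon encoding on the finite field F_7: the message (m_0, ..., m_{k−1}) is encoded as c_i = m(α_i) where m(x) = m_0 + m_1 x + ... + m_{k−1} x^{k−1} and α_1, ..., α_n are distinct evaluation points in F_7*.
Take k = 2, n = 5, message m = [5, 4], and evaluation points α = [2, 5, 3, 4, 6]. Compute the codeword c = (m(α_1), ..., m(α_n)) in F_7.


c = [6, 4, 3, 0, 1]

Message polynomial: m(x) = 5 + 4·x (mod 7).
For each evaluation point α_i, compute m(α_i) mod 7:
  α_1 = 2: Horner steps 4 → 6, so m(2) = 6.
  α_2 = 5: Horner steps 4 → 4, so m(5) = 4.
  α_3 = 3: Horner steps 4 → 3, so m(3) = 3.
  α_4 = 4: Horner steps 4 → 0, so m(4) = 0.
  α_5 = 6: Horner steps 4 → 1, so m(6) = 1.
Codeword c = [6, 4, 3, 0, 1] ∈ F_7^5.


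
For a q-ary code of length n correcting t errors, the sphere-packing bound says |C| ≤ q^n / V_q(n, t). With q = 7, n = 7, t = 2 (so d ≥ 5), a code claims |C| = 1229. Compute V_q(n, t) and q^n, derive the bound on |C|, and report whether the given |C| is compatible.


V_q(n, t) = 799, q^n = 823543, Hamming bound = 1030, |C| = 1229 > bound (violated).

Step 1: Compute V_q(n, t) = Σ_{j=0}^2 C(n, j) (q−1)^j.
  j = 0: C(7,0)·(6)^0 = 1·1 = 1.
  j = 1: C(7,1)·(6)^1 = 7·6 = 42.
  j = 2: C(7,2)·(6)^2 = 21·36 = 756.
  V_q(n, t) = 1 + 42 + 756 = 799.
Step 2: q^n = 7^7 = 823543.
Step 3: Hamming bound ⌊q^n / V_q(n,t)⌋ = ⌊823543/799⌋ = 1030.
Step 4: Compare |C| = 1229 to 1030: violated.
The claimed |C| lies above the Hamming bound, so no 7-ary code of length 7 with d ≥ 5 can have 1229 codewords.


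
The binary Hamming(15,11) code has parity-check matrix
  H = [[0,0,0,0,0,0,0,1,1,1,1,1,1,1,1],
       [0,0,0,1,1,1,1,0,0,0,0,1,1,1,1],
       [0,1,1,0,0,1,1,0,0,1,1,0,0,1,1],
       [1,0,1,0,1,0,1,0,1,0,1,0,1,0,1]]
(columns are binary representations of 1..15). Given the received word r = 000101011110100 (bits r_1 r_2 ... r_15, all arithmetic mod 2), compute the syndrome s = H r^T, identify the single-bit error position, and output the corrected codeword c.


s = (1, 1, 1, 1)^T, error position = 15, corrected codeword c = 000101011110101

Compute s = H r^T mod 2 one row at a time:
  s_1 = 1 + 1 + 1 + 1 + 0 + 1 + 0 + 0 = 5 ≡ 1 (mod 2).
  s_2 = 1 + 0 + 1 + 0 + 0 + 1 + 0 + 0 = 3 ≡ 1 (mod 2).
  s_3 = 0 + 0 + 1 + 0 + 1 + 1 + 0 + 0 = 3 ≡ 1 (mod 2).
  s_4 = 0 + 0 + 0 + 0 + 1 + 1 + 1 + 0 = 3 ≡ 1 (mod 2).
s = (1, 1, 1, 1)^T — this equals column 15 of H (binary 1111), so error is at position 15.
Correct: flip bit 15 of r = 000101011110100 to get c = 000101011110101.


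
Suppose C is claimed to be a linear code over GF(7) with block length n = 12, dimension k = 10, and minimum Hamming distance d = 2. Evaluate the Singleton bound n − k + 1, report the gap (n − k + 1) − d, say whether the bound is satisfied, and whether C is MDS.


Singleton RHS = n − k + 1 = 3, slack = 1, bound satisfied, not MDS.

Singleton bound: d ≤ n − k + 1.
Here n = 12, k = 10, so n − k + 1 = 3.
Given d = 2, check d ≤ 3: YES.
Slack = (n − k + 1) − d = 1.
The code is NOT MDS (slack = 1 > 0).
Description: the claimed parameters are [12, 10, 2]_7; such a code would be non-MDS.


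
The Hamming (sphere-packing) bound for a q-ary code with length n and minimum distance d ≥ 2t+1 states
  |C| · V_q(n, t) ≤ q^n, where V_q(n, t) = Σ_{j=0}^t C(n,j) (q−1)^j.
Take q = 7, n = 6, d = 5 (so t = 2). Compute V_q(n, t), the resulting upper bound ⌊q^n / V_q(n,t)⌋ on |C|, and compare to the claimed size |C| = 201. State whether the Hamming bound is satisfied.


V_q(n, t) = 577, q^n = 117649, Hamming bound = 203, |C| = 201 ≤ bound (satisfied).

Step 1: Compute V_q(n, t) = Σ_{j=0}^2 C(n, j) (q−1)^j.
  j = 0: C(6,0)·(6)^0 = 1·1 = 1.
  j = 1: C(6,1)·(6)^1 = 6·6 = 36.
  j = 2: C(6,2)·(6)^2 = 15·36 = 540.
  V_q(n, t) = 1 + 36 + 540 = 577.
Step 2: q^n = 7^6 = 117649.
Step 3: Hamming bound ⌊q^n / V_q(n,t)⌋ = ⌊117649/577⌋ = 203.
Step 4: Compare |C| = 201 to 203: satisfied.
The claimed |C| lies below the Hamming bound.


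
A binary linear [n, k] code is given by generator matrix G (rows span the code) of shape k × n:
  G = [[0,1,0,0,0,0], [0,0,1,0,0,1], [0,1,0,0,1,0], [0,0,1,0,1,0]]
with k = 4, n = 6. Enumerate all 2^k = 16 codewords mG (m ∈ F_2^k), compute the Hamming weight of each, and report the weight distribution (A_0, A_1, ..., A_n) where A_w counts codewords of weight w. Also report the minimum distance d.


Weight distribution: A_0 = 1, A_1 = 4, A_2 = 6, A_3 = 4, A_4 = 1. Minimum distance d = 1.

Enumerate all 2^4 = 16 messages m ∈ F_2^4.
For each, compute codeword c = mG in F_2^6, then tally its weight.
  m = 0000 → c = 000000, weight = 0.
  m = 1000 → c = 010000, weight = 1.
  m = 0100 → c = 001001, weight = 2.
  m = 1100 → c = 011001, weight = 3.
  m = 0010 → c = 010010, weight = 2.
  m = 1010 → c = 000010, weight = 1.
  m = 0110 → c = 011011, weight = 4.
  m = 1110 → c = 001011, weight = 3.
  m = 0001 → c = 001010, weight = 2.
  m = 1001 → c = 011010, weight = 3.
  m = 0101 → c = 000011, weight = 2.
  m = 1101 → c = 010011, weight = 3.
  m = 0011 → c = 011000, weight = 2.
  m = 1011 → c = 001000, weight = 1.
  m = 0111 → c = 010001, weight = 2.
  m = 1111 → c = 000001, weight = 1.
Tally weights:
  weight 0: 1 codewords.
  weight 1: 4 codewords.
  weight 2: 6 codewords.
  weight 3: 4 codewords.
  weight 4: 1 codewords.
Minimum distance d = smallest w > 0 with A_w > 0 = 1.
Sanity: Σ A_w = 16 = 2^4 = 16 ✓.


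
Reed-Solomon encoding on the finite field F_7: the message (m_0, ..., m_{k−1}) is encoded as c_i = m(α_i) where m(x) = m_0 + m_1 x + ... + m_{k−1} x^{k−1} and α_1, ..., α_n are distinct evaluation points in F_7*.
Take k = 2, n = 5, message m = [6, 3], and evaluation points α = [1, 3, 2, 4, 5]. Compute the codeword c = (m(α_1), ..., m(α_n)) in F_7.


c = [2, 1, 5, 4, 0]

Message polynomial: m(x) = 6 + 3·x (mod 7).
For each evaluation point α_i, compute m(α_i) mod 7:
  α_1 = 1: Horner steps 3 → 2, so m(1) = 2.
  α_2 = 3: Horner steps 3 → 1, so m(3) = 1.
  α_3 = 2: Horner steps 3 → 5, so m(2) = 5.
  α_4 = 4: Horner steps 3 → 4, so m(4) = 4.
  α_5 = 5: Horner steps 3 → 0, so m(5) = 0.
Codeword c = [2, 1, 5, 4, 0] ∈ F_7^5.


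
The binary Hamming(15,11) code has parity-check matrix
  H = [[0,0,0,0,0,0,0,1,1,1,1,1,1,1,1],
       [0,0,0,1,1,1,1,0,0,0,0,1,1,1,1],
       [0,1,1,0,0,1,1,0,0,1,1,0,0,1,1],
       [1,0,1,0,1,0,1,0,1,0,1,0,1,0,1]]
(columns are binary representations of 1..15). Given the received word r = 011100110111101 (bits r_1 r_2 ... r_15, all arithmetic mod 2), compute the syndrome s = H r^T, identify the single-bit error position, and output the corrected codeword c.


s = (0, 1, 0, 1)^T, error position = 5, corrected codeword c = 011110110111101

Compute s = H r^T mod 2 one row at a time:
  s_1 = 1 + 0 + 1 + 1 + 1 + 1 + 0 + 1 = 6 ≡ 0 (mod 2).
  s_2 = 1 + 0 + 0 + 1 + 1 + 1 + 0 + 1 = 5 ≡ 1 (mod 2).
  s_3 = 1 + 1 + 0 + 1 + 1 + 1 + 0 + 1 = 6 ≡ 0 (mod 2).
  s_4 = 0 + 1 + 0 + 1 + 0 + 1 + 1 + 1 = 5 ≡ 1 (mod 2).
s = (0, 1, 0, 1)^T — this equals column 5 of H (binary 0101), so error is at position 5.
Correct: flip bit 5 of r = 011100110111101 to get c = 011110110111101.


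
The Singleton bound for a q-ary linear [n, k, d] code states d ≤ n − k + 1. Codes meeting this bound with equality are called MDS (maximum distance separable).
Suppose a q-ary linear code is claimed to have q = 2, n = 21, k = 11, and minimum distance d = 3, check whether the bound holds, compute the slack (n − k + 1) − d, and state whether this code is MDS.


Singleton RHS = n − k + 1 = 11, slack = 8, bound satisfied, not MDS.

Singleton bound: d ≤ n − k + 1.
Here n = 21, k = 11, so n − k + 1 = 11.
Given d = 3, check d ≤ 11: YES.
Slack = (n − k + 1) − d = 8.
The code is NOT MDS (slack = 8 > 0).
Description: the claimed parameters are [21, 11, 3]_2; such a code would be non-MDS.


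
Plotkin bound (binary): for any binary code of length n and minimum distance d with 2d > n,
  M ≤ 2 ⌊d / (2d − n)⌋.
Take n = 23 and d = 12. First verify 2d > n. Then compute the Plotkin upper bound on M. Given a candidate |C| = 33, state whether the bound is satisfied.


Plotkin bound M ≤ 24; given |C| = 33 > bound (violated).

Check applicability: 2d = 24, n = 23.
2d − n = 1 > 0, so Plotkin applies.
Compute d/(2d−n) = 12/1 ≈ 12.0000.
⌊d/(2d−n)⌋ = 12.
Plotkin bound: M ≤ 2·12 = 24.
Given |C| = 33, check: VIOLATED.
This |C| is above the Plotkin bound, so no binary code with n = 23, d = 12 and 33 codewords exists.


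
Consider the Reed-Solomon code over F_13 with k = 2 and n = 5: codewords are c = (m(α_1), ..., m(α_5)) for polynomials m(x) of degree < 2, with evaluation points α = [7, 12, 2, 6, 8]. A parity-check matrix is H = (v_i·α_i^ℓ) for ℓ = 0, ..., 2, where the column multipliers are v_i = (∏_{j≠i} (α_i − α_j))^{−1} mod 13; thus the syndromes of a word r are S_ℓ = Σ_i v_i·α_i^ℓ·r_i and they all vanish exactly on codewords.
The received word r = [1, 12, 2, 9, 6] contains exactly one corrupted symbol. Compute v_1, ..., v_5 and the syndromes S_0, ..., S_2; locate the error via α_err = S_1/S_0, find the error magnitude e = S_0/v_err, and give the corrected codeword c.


S = (3, 10, 3), error at position 2, error magnitude e = 12, c = [1, 0, 2, 9, 6].

Step 1: column multipliers v_i = (∏_{j≠i}(α_i − α_j))^{−1} mod 13.
  i = 1 (α = 7): (7−12)(7−2)(7−6)(7−8) = (−5)·5·1·(−1) = 25 ≡ 12, so v_1 = 12^{−1} = 12 (mod 13).
  i = 2 (α = 12): (12−7)(12−2)(12−6)(12−8) = 5·10·6·4 = 1200 ≡ 4, so v_2 = 4^{−1} = 10 (mod 13).
  i = 3 (α = 2): (2−7)(2−12)(2−6)(2−8) = (−5)·(−10)·(−4)·(−6) = 1200 ≡ 4, so v_3 = 4^{−1} = 10 (mod 13).
  i = 4 (α = 6): (6−7)(6−12)(6−2)(6−8) = (−1)·(−6)·4·(−2) = −48 ≡ 4, so v_4 = 4^{−1} = 10 (mod 13).
  i = 5 (α = 8): (8−7)(8−12)(8−2)(8−6) = 1·(−4)·6·2 = −48 ≡ 4, so v_5 = 4^{−1} = 10 (mod 13).
  v = [12, 10, 10, 10, 10].
Step 2: syndromes of r = [1, 12, 2, 9, 6] (all sums mod 13).
  S_0 = Σ v_i r_i = 12·1 + 10·12 + 10·2 + 10·9 + 10·6 = 302 ≡ 3.
  S_1 = Σ v_i α_i r_i = 12·7·1 + 10·12·12 + 10·2·2 + 10·6·9 + 10·8·6 = 2584 ≡ 10.
  α_i^2 mod 13 = [10, 1, 4, 10, 12].
  S_2 = Σ v_i α_i^2 r_i = 12·10·1 + 10·1·12 + 10·4·2 + 10·10·9 + 10·12·6 = 1940 ≡ 3.
  S = (3, 10, 3) ≠ 0, so r is not a codeword (an error is present).
Step 3: locate the error. For a single error e at position i, S_ℓ = v_i·e·α_i^ℓ, so α_err = S_1/S_0.
  S_0^{−1} = 3^{−1} = 9 (mod 13), so α_err = 10·9 = 90 ≡ 12 = α_2. Error position i = 2.
  Consistency check: S_2/S_1 = 3·4 = 12 ≡ 12 = α_err ✓ (single-error assumption holds).
Step 4: error magnitude e = S_0/v_2 = S_0·∏_{j≠2}(α_2 − α_j) = 3·4 = 12 ≡ 12 (mod 13).
Step 5: correct position 2: c_2 = r_2 − e = 12 − 12 ≡ 0 (mod 13). Hence c = [1, 0, 2, 9, 6].
  Check: interpolating c through the α_i gives m(x) = 5 + 5·x (degree < 2) with m(α_i) = c_i for every i, so c is indeed a codeword.


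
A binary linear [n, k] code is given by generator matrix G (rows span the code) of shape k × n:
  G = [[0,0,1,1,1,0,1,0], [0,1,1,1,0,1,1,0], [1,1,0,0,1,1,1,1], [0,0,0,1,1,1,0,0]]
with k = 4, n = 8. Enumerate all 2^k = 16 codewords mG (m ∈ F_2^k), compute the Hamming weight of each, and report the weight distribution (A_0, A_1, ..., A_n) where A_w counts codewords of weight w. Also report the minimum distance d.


Weight distribution: A_0 = 1, A_2 = 1, A_3 = 4, A_4 = 3, A_5 = 4, A_6 = 3. Minimum distance d = 2.

Enumerate all 2^4 = 16 messages m ∈ F_2^4.
For each, compute codeword c = mG in F_2^8, then tally its weight.
  m = 0000 → c = 00000000, weight = 0.
  m = 1000 → c = 00111010, weight = 4.
  m = 0100 → c = 01110110, weight = 5.
  m = 1100 → c = 01001100, weight = 3.
  m = 0010 → c = 11001111, weight = 6.
  m = 1010 → c = 11110101, weight = 6.
  m = 0110 → c = 10111001, weight = 5.
  m = 1110 → c = 10000011, weight = 3.
  m = 0001 → c = 00011100, weight = 3.
  m = 1001 → c = 00100110, weight = 3.
  m = 0101 → c = 01101010, weight = 4.
  m = 1101 → c = 01010000, weight = 2.
  m = 0011 → c = 11010011, weight = 5.
  m = 1011 → c = 11101001, weight = 5.
  m = 0111 → c = 10100101, weight = 4.
  m = 1111 → c = 10011111, weight = 6.
Tally weights:
  weight 0: 1 codewords.
  weight 2: 1 codewords.
  weight 3: 4 codewords.
  weight 4: 3 codewords.
  weight 5: 4 codewords.
  weight 6: 3 codewords.
Minimum distance d = smallest w > 0 with A_w > 0 = 2.
Sanity: Σ A_w = 16 = 2^4 = 16 ✓.


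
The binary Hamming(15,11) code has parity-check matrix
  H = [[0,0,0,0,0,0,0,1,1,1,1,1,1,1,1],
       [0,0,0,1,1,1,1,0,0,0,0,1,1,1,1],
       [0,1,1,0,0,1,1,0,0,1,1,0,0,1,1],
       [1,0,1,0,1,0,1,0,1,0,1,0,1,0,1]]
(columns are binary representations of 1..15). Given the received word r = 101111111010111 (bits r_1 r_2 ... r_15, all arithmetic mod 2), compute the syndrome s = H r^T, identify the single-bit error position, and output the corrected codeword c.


s = (0, 1, 0, 0)^T, error position = 4, corrected codeword c = 101011111010111

Compute s = H r^T mod 2 one row at a time:
  s_1 = 1 + 1 + 0 + 1 + 0 + 1 + 1 + 1 = 6 ≡ 0 (mod 2).
  s_2 = 1 + 1 + 1 + 1 + 0 + 1 + 1 + 1 = 7 ≡ 1 (mod 2).
  s_3 = 0 + 1 + 1 + 1 + 0 + 1 + 1 + 1 = 6 ≡ 0 (mod 2).
  s_4 = 1 + 1 + 1 + 1 + 1 + 1 + 1 + 1 = 8 ≡ 0 (mod 2).
s = (0, 1, 0, 0)^T — this equals column 4 of H (binary 0100), so error is at position 4.
Correct: flip bit 4 of r = 101111111010111 to get c = 101011111010111.


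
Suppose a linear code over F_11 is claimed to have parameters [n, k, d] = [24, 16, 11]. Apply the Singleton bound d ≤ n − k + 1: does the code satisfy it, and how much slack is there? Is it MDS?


Singleton RHS = n − k + 1 = 9, slack = -2, bound violated (no such code; not MDS).

Singleton bound: d ≤ n − k + 1.
Here n = 24, k = 16, so n − k + 1 = 9.
Given d = 11, check d ≤ 9: NO.
Slack = (n − k + 1) − d = -2.
The slack is negative: d = 11 exceeds n − k + 1 = 9 by 2, so the Singleton bound is violated and no linear [24, 16, 11]_11 code can exist. In particular it is not MDS (MDS requires d = n − k + 1 exactly).
Description: the claimed parameters are [24, 16, 11]_11; such a code would be impossible (violates the Singleton bound).


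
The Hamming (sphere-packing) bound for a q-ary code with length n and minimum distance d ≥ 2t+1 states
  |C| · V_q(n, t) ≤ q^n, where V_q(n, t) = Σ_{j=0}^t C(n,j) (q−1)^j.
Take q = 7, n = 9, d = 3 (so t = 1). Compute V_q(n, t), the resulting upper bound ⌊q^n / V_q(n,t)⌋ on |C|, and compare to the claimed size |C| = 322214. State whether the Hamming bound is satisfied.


V_q(n, t) = 55, q^n = 40353607, Hamming bound = 733701, |C| = 322214 ≤ bound (satisfied).

Step 1: Compute V_q(n, t) = Σ_{j=0}^1 C(n, j) (q−1)^j.
  j = 0: C(9,0)·(6)^0 = 1·1 = 1.
  j = 1: C(9,1)·(6)^1 = 9·6 = 54.
  V_q(n, t) = 1 + 54 = 55.
Step 2: q^n = 7^9 = 40353607.
Step 3: Hamming bound ⌊q^n / V_q(n,t)⌋ = ⌊40353607/55⌋ = 733701.
Step 4: Compare |C| = 322214 to 733701: satisfied.
The claimed |C| lies below the Hamming bound.
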